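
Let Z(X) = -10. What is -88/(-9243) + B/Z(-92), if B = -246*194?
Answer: 220556906/46215 ≈ 4772.4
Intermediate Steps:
B = -47724
-88/(-9243) + B/Z(-92) = -88/(-9243) - 47724/(-10) = -88*(-1/9243) - 47724*(-⅒) = 88/9243 + 23862/5 = 220556906/46215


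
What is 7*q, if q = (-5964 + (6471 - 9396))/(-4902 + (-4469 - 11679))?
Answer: 62223/21050 ≈ 2.9560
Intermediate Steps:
q = 8889/21050 (q = (-5964 - 2925)/(-4902 - 16148) = -8889/(-21050) = -8889*(-1/21050) = 8889/21050 ≈ 0.42228)
7*q = 7*(8889/21050) = 62223/21050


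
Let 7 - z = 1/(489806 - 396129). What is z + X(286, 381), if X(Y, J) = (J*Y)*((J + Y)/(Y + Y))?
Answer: 23807166455/187354 ≈ 1.2707e+5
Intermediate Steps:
z = 655738/93677 (z = 7 - 1/(489806 - 396129) = 7 - 1/93677 = 655738/93677 ≈ 7.0000)
X(Y, J) = J*(J + Y)/2 (X(Y, J) = (J*Y)*((J + Y)/((2*Y))) = (J*Y)*((J + Y)*(1/(2*Y))) = (J*Y)*((J + Y)/(2*Y)) = J*(J + Y)/2)
z + X(286, 381) = 655738/93677 + (1/2)*381*(381 + 286) = 655738/93677 + (1/2)*381*667 = 655738/93677 + 254127/2 = 23807166455/187354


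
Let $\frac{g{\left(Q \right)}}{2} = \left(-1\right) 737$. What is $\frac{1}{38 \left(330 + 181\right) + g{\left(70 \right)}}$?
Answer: $\frac{1}{17944} \approx 5.5729 \cdot 10^{-5}$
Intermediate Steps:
$g{\left(Q \right)} = -1474$ ($g{\left(Q \right)} = 2 \left(\left(-1\right) 737\right) = 2 \left(-737\right) = -1474$)
$\frac{1}{38 \left(330 + 181\right) + g{\left(70 \right)}} = \frac{1}{38 \left(330 + 181\right) - 1474} = \frac{1}{38 \cdot 511 - 1474} = \frac{1}{19418 - 1474} = \frac{1}{17944}$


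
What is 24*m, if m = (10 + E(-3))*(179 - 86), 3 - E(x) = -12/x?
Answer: 20088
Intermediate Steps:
E(x) = 3 + 12/x (E(x) = 3 - (-12)/x = 3 + 12/x)
m = 837 (m = (10 + (3 + 12/(-3)))*(179 - 86) = (10 + (3 + 12*(-⅓)))*93 = (10 + (3 - 4))*93 = (10 - 1)*93 = 9*93 = 837)
24*m = 24*837 = 20088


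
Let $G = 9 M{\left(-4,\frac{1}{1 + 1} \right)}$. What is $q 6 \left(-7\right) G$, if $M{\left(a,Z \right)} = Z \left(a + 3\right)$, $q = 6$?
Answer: $1134$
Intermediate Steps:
$M{\left(a,Z \right)} = Z \left(3 + a\right)$
$G = - \frac{9}{2}$ ($G = 9 \frac{3 - 4}{1 + 1} = 9 \cdot \frac{1}{2} \left(-1\right) = 9 \left(- \frac{1}{2}\right) = - \frac{9}{2} \approx -4.5$)
$q 6 \left(-7\right) G = 6 \cdot 6 \left(-7\right) \left(- \frac{9}{2}\right) = 36 \left(-7\right) \left(- \frac{9}{2}\right) = \left(-252\right) \left(- \frac{9}{2}\right) = 1134$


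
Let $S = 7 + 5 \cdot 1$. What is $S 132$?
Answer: $1584$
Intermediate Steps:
$S = 12$ ($S = 7 + 5 = 12$)
$S 132 = 12 \cdot 132 = 1584$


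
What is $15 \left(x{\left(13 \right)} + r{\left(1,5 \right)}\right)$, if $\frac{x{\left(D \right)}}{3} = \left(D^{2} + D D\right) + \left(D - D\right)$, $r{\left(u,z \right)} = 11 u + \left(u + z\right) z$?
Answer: $15825$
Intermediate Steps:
$r{\left(u,z \right)} = 11 u + z \left(u + z\right)$
$x{\left(D \right)} = 6 D^{2}$ ($x{\left(D \right)} = 3 \left(\left(D^{2} + D D\right) + \left(D - D\right)\right) = 3 \left(\left(D^{2} + D^{2}\right) + 0\right) = 3 \left(2 D^{2} + 0\right) = 3 \cdot 2 D^{2} = 6 D^{2}$)
$15 \left(x{\left(13 \right)} + r{\left(1,5 \right)}\right) = 15 \left(6 \cdot 13^{2} + \left(5^{2} + 11 \cdot 1 + 1 \cdot 5\right)\right) = 15 \left(6 \cdot 169 + \left(25 + 11 + 5\right)\right) = 15 \left(1014 + 41\right) = 15 \cdot 1055 = 15825$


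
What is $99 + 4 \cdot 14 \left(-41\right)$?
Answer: $-2197$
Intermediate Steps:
$99 + 4 \cdot 14 \left(-41\right) = 99 + 56 \left(-41\right) = 99 - 2296 = -2197$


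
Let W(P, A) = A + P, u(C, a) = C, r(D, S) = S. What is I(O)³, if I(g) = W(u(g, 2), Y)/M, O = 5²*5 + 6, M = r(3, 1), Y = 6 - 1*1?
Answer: 2515456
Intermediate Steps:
Y = 5 (Y = 6 - 1 = 5)
M = 1
O = 131 (O = 25*5 + 6 = 125 + 6 = 131)
I(g) = 5 + g (I(g) = (5 + g)/1 = (5 + g)*1 = 5 + g)
I(O)³ = (5 + 131)³ = 136³ = 2515456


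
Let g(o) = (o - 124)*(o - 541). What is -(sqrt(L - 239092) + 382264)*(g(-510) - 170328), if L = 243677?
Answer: -189605237584 - 496006*sqrt(4585) ≈ -1.8964e+11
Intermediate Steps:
g(o) = (-541 + o)*(-124 + o) (g(o) = (-124 + o)*(-541 + o) = (-541 + o)*(-124 + o))
-(sqrt(L - 239092) + 382264)*(g(-510) - 170328) = -(sqrt(243677 - 239092) + 382264)*((67084 + (-510)**2 - 665*(-510)) - 170328) = -(sqrt(4585) + 382264)*((67084 + 260100 + 339150) - 170328) = -(382264 + sqrt(4585))*(666334 - 170328) = -(382264 + sqrt(4585))*496006 = -(189605237584 + 496006*sqrt(4585)) = -189605237584 - 496006*sqrt(4585)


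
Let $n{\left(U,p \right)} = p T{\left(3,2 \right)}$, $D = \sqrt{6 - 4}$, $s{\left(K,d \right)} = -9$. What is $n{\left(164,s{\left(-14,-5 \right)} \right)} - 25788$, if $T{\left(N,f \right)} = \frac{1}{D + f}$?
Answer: $-25797 + \frac{9 \sqrt{2}}{2} \approx -25791.0$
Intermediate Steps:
$D = \sqrt{2} \approx 1.4142$
$T{\left(N,f \right)} = \frac{1}{f + \sqrt{2}}$ ($T{\left(N,f \right)} = \frac{1}{\sqrt{2} + f} = \frac{1}{f + \sqrt{2}}$)
$n{\left(U,p \right)} = \frac{p}{2 + \sqrt{2}}$
$n{\left(164,s{\left(-14,-5 \right)} \right)} - 25788 = \left(-9 - - \frac{9 \sqrt{2}}{2}\right) - 25788 = \left(-9 + \frac{9 \sqrt{2}}{2}\right) - 25788 = -25797 + \frac{9 \sqrt{2}}{2}$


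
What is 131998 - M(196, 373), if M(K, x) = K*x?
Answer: 58890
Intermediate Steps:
131998 - M(196, 373) = 131998 - 196*373 = 131998 - 1*73108 = 131998 - 73108 = 58890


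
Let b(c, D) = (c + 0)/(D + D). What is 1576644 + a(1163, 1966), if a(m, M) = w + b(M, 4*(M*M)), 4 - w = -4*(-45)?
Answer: 24794688705/15728 ≈ 1.5765e+6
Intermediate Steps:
w = -176 (w = 4 - (-4)*(-45) = 4 - 1*180 = 4 - 180 = -176)
b(c, D) = c/(2*D) (b(c, D) = c/((2*D)) = c*(1/(2*D)) = c/(2*D))
a(m, M) = -176 + 1/(8*M) (a(m, M) = -176 + M/(2*((4*(M*M)))) = -176 + M/(2*((4*M²))) = -176 + M*(1/(4*M²))/2 = -176 + 1/(8*M))
1576644 + a(1163, 1966) = 1576644 + (-176 + (⅛)/1966) = 1576644 + (-176 + (⅛)*(1/1966)) = 1576644 + (-176 + 1/15728) = 1576644 - 2768127/15728 = 24794688705/15728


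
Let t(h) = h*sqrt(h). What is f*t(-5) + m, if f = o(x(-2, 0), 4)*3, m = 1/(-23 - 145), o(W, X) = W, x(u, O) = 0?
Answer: -1/168 ≈ -0.0059524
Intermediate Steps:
t(h) = h**(3/2)
m = -1/168 (m = 1/(-168) = -1/168 ≈ -0.0059524)
f = 0 (f = 0*3 = 0)
f*t(-5) + m = 0*(-5)**(3/2) - 1/168 = 0*(-5*I*sqrt(5)) - 1/168 = 0 - 1/168 = -1/168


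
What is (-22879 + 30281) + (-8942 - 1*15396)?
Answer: -16936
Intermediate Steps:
(-22879 + 30281) + (-8942 - 1*15396) = 7402 + (-8942 - 15396) = 7402 - 24338 = -16936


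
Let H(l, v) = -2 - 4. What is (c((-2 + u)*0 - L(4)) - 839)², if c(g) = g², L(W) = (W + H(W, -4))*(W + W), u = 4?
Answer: 339889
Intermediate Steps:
H(l, v) = -6
L(W) = 2*W*(-6 + W) (L(W) = (W - 6)*(W + W) = (-6 + W)*(2*W) = 2*W*(-6 + W))
(c((-2 + u)*0 - L(4)) - 839)² = (((-2 + 4)*0 - 2*4*(-6 + 4))² - 839)² = ((2*0 - 2*4*(-2))² - 839)² = ((0 - 1*(-16))² - 839)² = ((0 + 16)² - 839)² = (16² - 839)² = (256 - 839)² = (-583)² = 339889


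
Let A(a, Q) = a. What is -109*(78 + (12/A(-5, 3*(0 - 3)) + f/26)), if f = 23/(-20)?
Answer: -4282501/520 ≈ -8235.6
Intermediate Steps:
f = -23/20 (f = 23*(-1/20) = -23/20 ≈ -1.1500)
-109*(78 + (12/A(-5, 3*(0 - 3)) + f/26)) = -109*(78 + (12/(-5) - 23/20/26)) = -109*(78 + (12*(-1/5) - 23/20*1/26)) = -109*(78 + (-12/5 - 23/520)) = -109*(78 - 1271/520) = -109*39289/520 = -4282501/520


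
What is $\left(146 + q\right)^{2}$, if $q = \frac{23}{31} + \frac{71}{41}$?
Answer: $\frac{35611464100}{1615441} \approx 22044.0$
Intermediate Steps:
$q = \frac{3144}{1271}$ ($q = 23 \cdot \frac{1}{31} + 71 \cdot \frac{1}{41} = \frac{23}{31} + \frac{71}{41} = \frac{3144}{1271} \approx 2.4736$)
$\left(146 + q\right)^{2} = \left(146 + \frac{3144}{1271}\right)^{2} = \left(\frac{188710}{1271}\right)^{2} = \frac{35611464100}{1615441}$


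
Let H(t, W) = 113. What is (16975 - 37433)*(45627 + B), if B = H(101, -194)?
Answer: -935748920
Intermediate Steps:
B = 113
(16975 - 37433)*(45627 + B) = (16975 - 37433)*(45627 + 113) = -20458*45740 = -935748920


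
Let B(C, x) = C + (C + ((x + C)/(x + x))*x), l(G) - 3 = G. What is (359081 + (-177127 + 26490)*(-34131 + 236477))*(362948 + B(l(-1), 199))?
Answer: -22131996488754705/2 ≈ -1.1066e+16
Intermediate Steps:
l(G) = 3 + G
B(C, x) = x/2 + 5*C/2 (B(C, x) = C + (C + ((C + x)/((2*x)))*x) = C + (C + ((C + x)*(1/(2*x)))*x) = C + (C + ((C + x)/(2*x))*x) = C + (C + (C/2 + x/2)) = C + (x/2 + 3*C/2) = x/2 + 5*C/2)
(359081 + (-177127 + 26490)*(-34131 + 236477))*(362948 + B(l(-1), 199)) = (359081 + (-177127 + 26490)*(-34131 + 236477))*(362948 + ((½)*199 + 5*(3 - 1)/2)) = (359081 - 150637*202346)*(362948 + (199/2 + (5/2)*2)) = (359081 - 30480794402)*(362948 + (199/2 + 5)) = -30480435321*(362948 + 209/2) = -30480435321*726105/2 = -22131996488754705/2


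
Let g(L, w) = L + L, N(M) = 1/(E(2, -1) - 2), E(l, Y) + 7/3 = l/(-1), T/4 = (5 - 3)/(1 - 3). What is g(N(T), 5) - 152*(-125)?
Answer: 360994/19 ≈ 19000.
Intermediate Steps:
T = -4 (T = 4*((5 - 3)/(1 - 3)) = 4*(2/(-2)) = 4*(2*(-½)) = 4*(-1) = -4)
E(l, Y) = -7/3 - l (E(l, Y) = -7/3 + l/(-1) = -7/3 + l*(-1) = -7/3 - l)
N(M) = -3/19 (N(M) = 1/((-7/3 - 1*2) - 2) = 1/((-7/3 - 2) - 2) = 1/(-13/3 - 2) = 1/(-19/3) = -3/19)
g(L, w) = 2*L
g(N(T), 5) - 152*(-125) = 2*(-3/19) - 152*(-125) = -6/19 + 19000 = 360994/19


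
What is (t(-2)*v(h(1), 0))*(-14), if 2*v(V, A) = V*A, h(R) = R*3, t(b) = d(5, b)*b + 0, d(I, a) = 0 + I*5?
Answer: 0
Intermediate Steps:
d(I, a) = 5*I (d(I, a) = 0 + 5*I = 5*I)
t(b) = 25*b (t(b) = (5*5)*b + 0 = 25*b + 0 = 25*b)
h(R) = 3*R
v(V, A) = A*V/2 (v(V, A) = (V*A)/2 = (A*V)/2 = A*V/2)
(t(-2)*v(h(1), 0))*(-14) = ((25*(-2))*((½)*0*(3*1)))*(-14) = -25*0*3*(-14) = -50*0*(-14) = 0*(-14) = 0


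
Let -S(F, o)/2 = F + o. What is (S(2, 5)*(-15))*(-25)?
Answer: -5250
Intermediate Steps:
S(F, o) = -2*F - 2*o (S(F, o) = -2*(F + o) = -2*F - 2*o)
(S(2, 5)*(-15))*(-25) = ((-2*2 - 2*5)*(-15))*(-25) = ((-4 - 10)*(-15))*(-25) = -14*(-15)*(-25) = 210*(-25) = -5250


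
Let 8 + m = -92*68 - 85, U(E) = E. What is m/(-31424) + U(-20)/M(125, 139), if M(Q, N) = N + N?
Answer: 568271/4367936 ≈ 0.13010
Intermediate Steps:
M(Q, N) = 2*N
m = -6349 (m = -8 + (-92*68 - 85) = -8 + (-6256 - 85) = -8 - 6341 = -6349)
m/(-31424) + U(-20)/M(125, 139) = -6349/(-31424) - 20/(2*139) = -6349*(-1/31424) - 20/278 = 6349/31424 - 20*1/278 = 6349/31424 - 10/139 = 568271/4367936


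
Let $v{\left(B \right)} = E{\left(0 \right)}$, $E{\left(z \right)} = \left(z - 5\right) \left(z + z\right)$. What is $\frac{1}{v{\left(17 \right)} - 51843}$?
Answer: $- \frac{1}{51843} \approx -1.9289 \cdot 10^{-5}$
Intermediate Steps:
$E{\left(z \right)} = 2 z \left(-5 + z\right)$ ($E{\left(z \right)} = \left(-5 + z\right) 2 z = 2 z \left(-5 + z\right)$)
$v{\left(B \right)} = 0$ ($v{\left(B \right)} = 2 \cdot 0 \left(-5 + 0\right) = 2 \cdot 0 \left(-5\right) = 0$)
$\frac{1}{v{\left(17 \right)} - 51843} = \frac{1}{0 - 51843} = \frac{1}{-51843} = - \frac{1}{51843}$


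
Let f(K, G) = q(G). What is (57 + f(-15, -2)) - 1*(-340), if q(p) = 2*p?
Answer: 393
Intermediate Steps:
f(K, G) = 2*G
(57 + f(-15, -2)) - 1*(-340) = (57 + 2*(-2)) - 1*(-340) = (57 - 4) + 340 = 53 + 340 = 393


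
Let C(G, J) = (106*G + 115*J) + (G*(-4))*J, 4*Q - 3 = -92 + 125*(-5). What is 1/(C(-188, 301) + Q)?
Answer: 2/481721 ≈ 4.1518e-6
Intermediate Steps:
Q = -357/2 (Q = ¾ + (-92 + 125*(-5))/4 = ¾ + (-92 - 625)/4 = ¾ + (¼)*(-717) = ¾ - 717/4 = -357/2 ≈ -178.50)
C(G, J) = 106*G + 115*J - 4*G*J (C(G, J) = (106*G + 115*J) + (-4*G)*J = (106*G + 115*J) - 4*G*J = 106*G + 115*J - 4*G*J)
1/(C(-188, 301) + Q) = 1/((106*(-188) + 115*301 - 4*(-188)*301) - 357/2) = 1/((-19928 + 34615 + 226352) - 357/2) = 1/(241039 - 357/2) = 1/(481721/2) = 2/481721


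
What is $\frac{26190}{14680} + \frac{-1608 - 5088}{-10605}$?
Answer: $\frac{12534741}{5189380} \approx 2.4155$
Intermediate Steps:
$\frac{26190}{14680} + \frac{-1608 - 5088}{-10605} = 26190 \cdot \frac{1}{14680} + \left(-1608 - 5088\right) \left(- \frac{1}{10605}\right) = \frac{2619}{1468} - - \frac{2232}{3535} = \frac{2619}{1468} + \frac{2232}{3535} = \frac{12534741}{5189380}$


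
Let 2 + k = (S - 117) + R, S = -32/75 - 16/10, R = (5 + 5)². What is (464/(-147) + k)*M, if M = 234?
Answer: -6932094/1225 ≈ -5658.9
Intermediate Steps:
R = 100 (R = 10² = 100)
S = -152/75 (S = -32*1/75 - 16*⅒ = -32/75 - 8/5 = -152/75 ≈ -2.0267)
k = -1577/75 (k = -2 + ((-152/75 - 117) + 100) = -2 + (-8927/75 + 100) = -2 - 1427/75 = -1577/75 ≈ -21.027)
(464/(-147) + k)*M = (464/(-147) - 1577/75)*234 = (464*(-1/147) - 1577/75)*234 = (-464/147 - 1577/75)*234 = -88873/3675*234 = -6932094/1225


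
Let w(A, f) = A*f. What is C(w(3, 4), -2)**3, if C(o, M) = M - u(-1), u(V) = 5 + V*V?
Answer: -512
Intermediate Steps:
u(V) = 5 + V**2
C(o, M) = -6 + M (C(o, M) = M - (5 + (-1)**2) = M - (5 + 1) = M - 1*6 = M - 6 = -6 + M)
C(w(3, 4), -2)**3 = (-6 - 2)**3 = (-8)**3 = -512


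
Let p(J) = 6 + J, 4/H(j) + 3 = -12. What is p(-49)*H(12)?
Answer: 172/15 ≈ 11.467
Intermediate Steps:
H(j) = -4/15 (H(j) = 4/(-3 - 12) = 4/(-15) = 4*(-1/15) = -4/15)
p(-49)*H(12) = (6 - 49)*(-4/15) = -43*(-4/15) = 172/15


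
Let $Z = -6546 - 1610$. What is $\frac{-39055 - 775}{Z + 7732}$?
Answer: $\frac{19915}{212} \approx 93.939$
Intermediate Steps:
$Z = -8156$
$\frac{-39055 - 775}{Z + 7732} = \frac{-39055 - 775}{-8156 + 7732} = - \frac{39830}{-424} = \left(-39830\right) \left(- \frac{1}{424}\right) = \frac{19915}{212}$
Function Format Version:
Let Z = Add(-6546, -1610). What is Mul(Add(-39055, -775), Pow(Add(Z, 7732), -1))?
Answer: Rational(19915, 212) ≈ 93.939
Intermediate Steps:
Z = -8156
Mul(Add(-39055, -775), Pow(Add(Z, 7732), -1)) = Mul(Add(-39055, -775), Pow(Add(-8156, 7732), -1)) = Mul(-39830, Pow(-424, -1)) = Mul(-39830, Rational(-1, 424)) = Rational(19915, 212)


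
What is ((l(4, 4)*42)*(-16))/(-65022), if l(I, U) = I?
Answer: 448/10837 ≈ 0.041340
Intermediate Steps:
((l(4, 4)*42)*(-16))/(-65022) = ((4*42)*(-16))/(-65022) = (168*(-16))*(-1/65022) = -2688*(-1/65022) = 448/10837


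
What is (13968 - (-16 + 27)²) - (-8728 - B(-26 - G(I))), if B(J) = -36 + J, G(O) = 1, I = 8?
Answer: 22512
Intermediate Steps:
(13968 - (-16 + 27)²) - (-8728 - B(-26 - G(I))) = (13968 - (-16 + 27)²) - (-8728 - (-36 + (-26 - 1*1))) = (13968 - 1*11²) - (-8728 - (-36 + (-26 - 1))) = (13968 - 1*121) - (-8728 - (-36 - 27)) = (13968 - 121) - (-8728 - 1*(-63)) = 13847 - (-8728 + 63) = 13847 - 1*(-8665) = 13847 + 8665 = 22512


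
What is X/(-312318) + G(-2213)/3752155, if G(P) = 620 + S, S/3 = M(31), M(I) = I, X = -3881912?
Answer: 7282879101547/585932772645 ≈ 12.430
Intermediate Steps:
S = 93 (S = 3*31 = 93)
G(P) = 713 (G(P) = 620 + 93 = 713)
X/(-312318) + G(-2213)/3752155 = -3881912/(-312318) + 713/3752155 = -3881912*(-1/312318) + 713*(1/3752155) = 1940956/156159 + 713/3752155 = 7282879101547/585932772645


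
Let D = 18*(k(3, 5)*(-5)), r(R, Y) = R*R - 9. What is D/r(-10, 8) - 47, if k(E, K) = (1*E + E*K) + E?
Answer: -881/13 ≈ -67.769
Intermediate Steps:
r(R, Y) = -9 + R² (r(R, Y) = R² - 9 = -9 + R²)
k(E, K) = 2*E + E*K (k(E, K) = (E + E*K) + E = 2*E + E*K)
D = -1890 (D = 18*((3*(2 + 5))*(-5)) = 18*((3*7)*(-5)) = 18*(21*(-5)) = 18*(-105) = -1890)
D/r(-10, 8) - 47 = -1890/(-9 + (-10)²) - 47 = -1890/(-9 + 100) - 47 = -1890/91 - 47 = -1890*1/91 - 47 = -270/13 - 47 = -881/13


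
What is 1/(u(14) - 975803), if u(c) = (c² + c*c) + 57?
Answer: -1/975354 ≈ -1.0253e-6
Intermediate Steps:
u(c) = 57 + 2*c² (u(c) = (c² + c²) + 57 = 2*c² + 57 = 57 + 2*c²)
1/(u(14) - 975803) = 1/((57 + 2*14²) - 975803) = 1/((57 + 2*196) - 975803) = 1/((57 + 392) - 975803) = 1/(449 - 975803) = 1/(-975354) = -1/975354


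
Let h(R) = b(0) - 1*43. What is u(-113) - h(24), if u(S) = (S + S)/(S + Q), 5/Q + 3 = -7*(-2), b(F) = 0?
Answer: 27860/619 ≈ 45.008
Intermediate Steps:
Q = 5/11 (Q = 5/(-3 - 7*(-2)) = 5/(-3 + 14) = 5/11 ≈ 0.45455)
h(R) = -43 (h(R) = 0 - 1*43 = 0 - 43 = -43)
u(S) = 2*S/(5/11 + S) (u(S) = (S + S)/(S + 5/11) = (2*S)/(5/11 + S) = 2*S/(5/11 + S))
u(-113) - h(24) = 22*(-113)/(5 + 11*(-113)) - 1*(-43) = 22*(-113)/(5 - 1243) + 43 = 22*(-113)/(-1238) + 43 = 22*(-113)*(-1/1238) + 43 = 1243/619 + 43 = 27860/619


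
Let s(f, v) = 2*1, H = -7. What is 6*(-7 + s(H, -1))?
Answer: -30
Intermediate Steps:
s(f, v) = 2
6*(-7 + s(H, -1)) = 6*(-7 + 2) = 6*(-5) = -30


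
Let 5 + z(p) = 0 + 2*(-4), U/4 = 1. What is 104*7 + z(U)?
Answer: 715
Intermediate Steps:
U = 4 (U = 4*1 = 4)
z(p) = -13 (z(p) = -5 + (0 + 2*(-4)) = -5 + (0 - 8) = -5 - 8 = -13)
104*7 + z(U) = 104*7 - 13 = 728 - 13 = 715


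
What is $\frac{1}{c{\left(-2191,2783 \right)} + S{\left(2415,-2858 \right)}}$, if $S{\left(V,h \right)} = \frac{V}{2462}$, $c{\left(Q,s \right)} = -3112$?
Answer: $- \frac{2462}{7659329} \approx -0.00032144$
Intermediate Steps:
$S{\left(V,h \right)} = \frac{V}{2462}$ ($S{\left(V,h \right)} = V \frac{1}{2462} = \frac{V}{2462}$)
$\frac{1}{c{\left(-2191,2783 \right)} + S{\left(2415,-2858 \right)}} = \frac{1}{-3112 + \frac{1}{2462} \cdot 2415} = \frac{1}{-3112 + \frac{2415}{2462}} = \frac{1}{- \frac{7659329}{2462}} = - \frac{2462}{7659329}$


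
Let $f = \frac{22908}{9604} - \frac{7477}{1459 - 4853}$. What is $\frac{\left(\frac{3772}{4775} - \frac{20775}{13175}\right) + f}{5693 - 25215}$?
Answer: $- \frac{77951930480961}{400324617724756900} \approx -0.00019472$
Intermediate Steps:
$f = \frac{37389715}{8148994}$ ($f = 22908 \cdot \frac{1}{9604} - \frac{7477}{1459 - 4853} = \frac{5727}{2401} - \frac{7477}{-3394} = \frac{5727}{2401} - - \frac{7477}{3394} = \frac{5727}{2401} + \frac{7477}{3394} = \frac{37389715}{8148994} \approx 4.5883$)
$\frac{\left(\frac{3772}{4775} - \frac{20775}{13175}\right) + f}{5693 - 25215} = \frac{\left(\frac{3772}{4775} - \frac{20775}{13175}\right) + \frac{37389715}{8148994}}{5693 - 25215} = \frac{\left(3772 \cdot \frac{1}{4775} - \frac{831}{527}\right) + \frac{37389715}{8148994}}{-19522} = \left(\left(\frac{3772}{4775} - \frac{831}{527}\right) + \frac{37389715}{8148994}\right) \left(- \frac{1}{19522}\right) = \left(- \frac{1980181}{2516425} + \frac{37389715}{8148994}\right) \left(- \frac{1}{19522}\right) = \frac{77951930480961}{20506332226450} \left(- \frac{1}{19522}\right) = - \frac{77951930480961}{400324617724756900}$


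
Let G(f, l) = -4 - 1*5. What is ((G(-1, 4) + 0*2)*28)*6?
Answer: -1512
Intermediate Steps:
G(f, l) = -9 (G(f, l) = -4 - 5 = -9)
((G(-1, 4) + 0*2)*28)*6 = ((-9 + 0*2)*28)*6 = ((-9 + 0)*28)*6 = -9*28*6 = -252*6 = -1512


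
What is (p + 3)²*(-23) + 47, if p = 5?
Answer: -1425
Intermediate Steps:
(p + 3)²*(-23) + 47 = (5 + 3)²*(-23) + 47 = 8²*(-23) + 47 = 64*(-23) + 47 = -1472 + 47 = -1425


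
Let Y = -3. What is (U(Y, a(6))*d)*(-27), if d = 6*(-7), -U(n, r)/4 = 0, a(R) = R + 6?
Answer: 0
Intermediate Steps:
a(R) = 6 + R
U(n, r) = 0 (U(n, r) = -4*0 = 0)
d = -42
(U(Y, a(6))*d)*(-27) = (0*(-42))*(-27) = 0*(-27) = 0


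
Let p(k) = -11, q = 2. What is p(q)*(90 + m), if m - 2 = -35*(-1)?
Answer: -1397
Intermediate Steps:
m = 37 (m = 2 - 35*(-1) = 2 + 35 = 37)
p(q)*(90 + m) = -11*(90 + 37) = -11*127 = -1397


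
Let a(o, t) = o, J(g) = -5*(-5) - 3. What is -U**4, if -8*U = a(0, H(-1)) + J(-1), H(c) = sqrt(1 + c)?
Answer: -14641/256 ≈ -57.191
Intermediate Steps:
J(g) = 22 (J(g) = 25 - 3 = 22)
U = -11/4 (U = -(0 + 22)/8 = -1/8*22 = -11/4 ≈ -2.7500)
-U**4 = -(-11/4)**4 = -1*14641/256 = -14641/256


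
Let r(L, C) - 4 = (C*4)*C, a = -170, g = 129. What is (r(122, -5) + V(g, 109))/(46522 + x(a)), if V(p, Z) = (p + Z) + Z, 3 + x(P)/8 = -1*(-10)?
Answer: 451/46578 ≈ 0.0096827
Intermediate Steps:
x(P) = 56 (x(P) = -24 + 8*(-1*(-10)) = -24 + 8*10 = -24 + 80 = 56)
r(L, C) = 4 + 4*C² (r(L, C) = 4 + (C*4)*C = 4 + (4*C)*C = 4 + 4*C²)
V(p, Z) = p + 2*Z (V(p, Z) = (Z + p) + Z = p + 2*Z)
(r(122, -5) + V(g, 109))/(46522 + x(a)) = ((4 + 4*(-5)²) + (129 + 2*109))/(46522 + 56) = ((4 + 4*25) + (129 + 218))/46578 = ((4 + 100) + 347)*(1/46578) = (104 + 347)*(1/46578) = 451*(1/46578) = 451/46578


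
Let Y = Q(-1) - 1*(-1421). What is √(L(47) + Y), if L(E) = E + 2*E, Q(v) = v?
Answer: √1561 ≈ 39.510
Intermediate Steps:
Y = 1420 (Y = -1 - 1*(-1421) = -1 + 1421 = 1420)
L(E) = 3*E
√(L(47) + Y) = √(3*47 + 1420) = √(141 + 1420) = √1561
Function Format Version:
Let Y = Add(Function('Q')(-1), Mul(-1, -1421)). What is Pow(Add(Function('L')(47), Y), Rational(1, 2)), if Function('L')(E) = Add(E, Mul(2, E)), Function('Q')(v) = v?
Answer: Pow(1561, Rational(1, 2)) ≈ 39.510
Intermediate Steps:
Y = 1420 (Y = Add(-1, Mul(-1, -1421)) = Add(-1, 1421) = 1420)
Function('L')(E) = Mul(3, E)
Pow(Add(Function('L')(47), Y), Rational(1, 2)) = Pow(Add(Mul(3, 47), 1420), Rational(1, 2)) = Pow(Add(141, 1420), Rational(1, 2)) = Pow(1561, Rational(1, 2))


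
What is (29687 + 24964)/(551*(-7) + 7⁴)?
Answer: -54651/1456 ≈ -37.535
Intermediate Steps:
(29687 + 24964)/(551*(-7) + 7⁴) = 54651/(-3857 + 2401) = 54651/(-1456) = 54651*(-1/1456) = -54651/1456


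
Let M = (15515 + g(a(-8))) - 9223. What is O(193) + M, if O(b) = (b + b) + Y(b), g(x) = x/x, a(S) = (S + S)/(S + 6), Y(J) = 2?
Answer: 6681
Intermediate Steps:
a(S) = 2*S/(6 + S) (a(S) = (2*S)/(6 + S) = 2*S/(6 + S))
g(x) = 1
O(b) = 2 + 2*b (O(b) = (b + b) + 2 = 2*b + 2 = 2 + 2*b)
M = 6293 (M = (15515 + 1) - 9223 = 15516 - 9223 = 6293)
O(193) + M = (2 + 2*193) + 6293 = (2 + 386) + 6293 = 388 + 6293 = 6681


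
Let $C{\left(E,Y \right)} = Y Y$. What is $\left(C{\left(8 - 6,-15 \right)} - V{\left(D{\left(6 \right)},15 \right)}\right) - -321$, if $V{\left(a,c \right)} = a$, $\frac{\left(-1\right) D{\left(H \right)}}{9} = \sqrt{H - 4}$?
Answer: $546 + 9 \sqrt{2} \approx 558.73$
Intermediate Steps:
$D{\left(H \right)} = - 9 \sqrt{-4 + H}$ ($D{\left(H \right)} = - 9 \sqrt{H - 4} = - 9 \sqrt{-4 + H}$)
$C{\left(E,Y \right)} = Y^{2}$
$\left(C{\left(8 - 6,-15 \right)} - V{\left(D{\left(6 \right)},15 \right)}\right) - -321 = \left(\left(-15\right)^{2} - - 9 \sqrt{-4 + 6}\right) - -321 = \left(225 - - 9 \sqrt{2}\right) + 321 = \left(225 + 9 \sqrt{2}\right) + 321 = 546 + 9 \sqrt{2}$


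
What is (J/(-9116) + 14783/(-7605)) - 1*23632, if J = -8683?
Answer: -1638408645373/69327180 ≈ -23633.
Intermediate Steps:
(J/(-9116) + 14783/(-7605)) - 1*23632 = (-8683/(-9116) + 14783/(-7605)) - 1*23632 = (-8683*(-1/9116) + 14783*(-1/7605)) - 23632 = (8683/9116 - 14783/7605) - 23632 = -68727613/69327180 - 23632 = -1638408645373/69327180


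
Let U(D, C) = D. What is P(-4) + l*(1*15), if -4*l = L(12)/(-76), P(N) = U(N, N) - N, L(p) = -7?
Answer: -105/304 ≈ -0.34539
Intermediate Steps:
P(N) = 0 (P(N) = N - N = 0)
l = -7/304 (l = -(-7)/(4*(-76)) = -(-7)*(-1)/(4*76) = -¼*7/76 = -7/304 ≈ -0.023026)
P(-4) + l*(1*15) = 0 - 7*15/304 = 0 - 7/304*15 = 0 - 105/304 = -105/304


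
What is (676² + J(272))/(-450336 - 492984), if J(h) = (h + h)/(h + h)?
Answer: -456977/943320 ≈ -0.48443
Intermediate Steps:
J(h) = 1 (J(h) = (2*h)/((2*h)) = (2*h)*(1/(2*h)) = 1)
(676² + J(272))/(-450336 - 492984) = (676² + 1)/(-450336 - 492984) = (456976 + 1)/(-943320) = 456977*(-1/943320) = -456977/943320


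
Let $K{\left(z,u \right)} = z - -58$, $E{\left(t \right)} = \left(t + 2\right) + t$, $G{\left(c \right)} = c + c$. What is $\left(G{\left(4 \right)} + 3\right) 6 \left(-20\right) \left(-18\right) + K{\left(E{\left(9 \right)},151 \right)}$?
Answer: $23838$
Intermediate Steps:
$G{\left(c \right)} = 2 c$
$E{\left(t \right)} = 2 + 2 t$ ($E{\left(t \right)} = \left(2 + t\right) + t = 2 + 2 t$)
$K{\left(z,u \right)} = 58 + z$ ($K{\left(z,u \right)} = z + 58 = 58 + z$)
$\left(G{\left(4 \right)} + 3\right) 6 \left(-20\right) \left(-18\right) + K{\left(E{\left(9 \right)},151 \right)} = \left(2 \cdot 4 + 3\right) 6 \left(-20\right) \left(-18\right) + \left(58 + \left(2 + 2 \cdot 9\right)\right) = \left(8 + 3\right) 6 \left(-20\right) \left(-18\right) + \left(58 + \left(2 + 18\right)\right) = 11 \cdot 6 \left(-20\right) \left(-18\right) + \left(58 + 20\right) = 66 \left(-20\right) \left(-18\right) + 78 = \left(-1320\right) \left(-18\right) + 78 = 23760 + 78 = 23838$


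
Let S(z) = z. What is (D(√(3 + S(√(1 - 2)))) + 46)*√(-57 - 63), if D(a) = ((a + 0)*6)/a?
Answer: 104*I*√30 ≈ 569.63*I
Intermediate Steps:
D(a) = 6 (D(a) = (a*6)/a = (6*a)/a = 6)
(D(√(3 + S(√(1 - 2)))) + 46)*√(-57 - 63) = (6 + 46)*√(-57 - 63) = 52*√(-120) = 52*(2*I*√30) = 104*I*√30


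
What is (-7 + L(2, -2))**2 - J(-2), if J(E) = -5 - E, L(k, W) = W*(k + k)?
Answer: 228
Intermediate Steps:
L(k, W) = 2*W*k (L(k, W) = W*(2*k) = 2*W*k)
(-7 + L(2, -2))**2 - J(-2) = (-7 + 2*(-2)*2)**2 - (-5 - 1*(-2)) = (-7 - 8)**2 - (-5 + 2) = (-15)**2 - 1*(-3) = 225 + 3 = 228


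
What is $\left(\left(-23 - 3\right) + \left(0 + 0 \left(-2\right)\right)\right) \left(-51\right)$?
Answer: $1326$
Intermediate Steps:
$\left(\left(-23 - 3\right) + \left(0 + 0 \left(-2\right)\right)\right) \left(-51\right) = \left(\left(-23 - 3\right) + \left(0 + 0\right)\right) \left(-51\right) = \left(-26 + 0\right) \left(-51\right) = \left(-26\right) \left(-51\right) = 1326$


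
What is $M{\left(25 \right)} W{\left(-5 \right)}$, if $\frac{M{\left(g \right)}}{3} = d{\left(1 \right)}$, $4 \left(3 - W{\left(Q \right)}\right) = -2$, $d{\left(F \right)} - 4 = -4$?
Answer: $0$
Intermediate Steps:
$d{\left(F \right)} = 0$ ($d{\left(F \right)} = 4 - 4 = 0$)
$W{\left(Q \right)} = \frac{7}{2}$ ($W{\left(Q \right)} = 3 - - \frac{1}{2} = 3 + \frac{1}{2} = \frac{7}{2}$)
$M{\left(g \right)} = 0$ ($M{\left(g \right)} = 3 \cdot 0 = 0$)
$M{\left(25 \right)} W{\left(-5 \right)} = 0 \cdot \frac{7}{2} = 0$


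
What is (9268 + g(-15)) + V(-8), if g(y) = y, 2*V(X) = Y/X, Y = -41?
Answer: 148089/16 ≈ 9255.6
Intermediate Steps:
V(X) = -41/(2*X) (V(X) = (-41/X)/2 = -41/(2*X))
(9268 + g(-15)) + V(-8) = (9268 - 15) - 41/2/(-8) = 9253 - 41/2*(-⅛) = 9253 + 41/16 = 148089/16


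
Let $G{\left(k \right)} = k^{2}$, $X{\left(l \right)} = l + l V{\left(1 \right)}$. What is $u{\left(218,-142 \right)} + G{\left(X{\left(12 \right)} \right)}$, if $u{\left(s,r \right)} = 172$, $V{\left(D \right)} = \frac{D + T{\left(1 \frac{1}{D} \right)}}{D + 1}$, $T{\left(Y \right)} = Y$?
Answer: $748$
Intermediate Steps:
$V{\left(D \right)} = \frac{D + \frac{1}{D}}{1 + D}$ ($V{\left(D \right)} = \frac{D + 1 \frac{1}{D}}{D + 1} = \frac{D + \frac{1}{D}}{1 + D}$)
$X{\left(l \right)} = 2 l$ ($X{\left(l \right)} = l + l \frac{1 + 1^{2}}{1 \left(1 + 1\right)} = l + l 1 \cdot \frac{1}{2} \left(1 + 1\right) = l + l 1 \cdot \frac{1}{2} \cdot 2 = l + l 1 = l + l = 2 l$)
$u{\left(218,-142 \right)} + G{\left(X{\left(12 \right)} \right)} = 172 + \left(2 \cdot 12\right)^{2} = 172 + 24^{2} = 172 + 576 = 748$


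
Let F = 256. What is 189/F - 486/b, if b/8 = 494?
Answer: 38907/63232 ≈ 0.61531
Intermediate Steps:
b = 3952 (b = 8*494 = 3952)
189/F - 486/b = 189/256 - 486/3952 = 189*(1/256) - 486*1/3952 = 189/256 - 243/1976 = 38907/63232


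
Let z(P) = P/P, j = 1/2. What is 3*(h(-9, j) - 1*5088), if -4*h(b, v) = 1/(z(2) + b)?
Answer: -488445/32 ≈ -15264.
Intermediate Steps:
j = ½ ≈ 0.50000
z(P) = 1
h(b, v) = -1/(4*(1 + b))
3*(h(-9, j) - 1*5088) = 3*(-1/(4 + 4*(-9)) - 1*5088) = 3*(-1/(4 - 36) - 5088) = 3*(-1/(-32) - 5088) = 3*(-1*(-1/32) - 5088) = 3*(1/32 - 5088) = 3*(-162815/32) = -488445/32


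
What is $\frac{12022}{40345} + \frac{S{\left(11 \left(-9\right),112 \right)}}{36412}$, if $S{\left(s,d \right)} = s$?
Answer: $\frac{433750909}{1469042140} \approx 0.29526$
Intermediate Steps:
$\frac{12022}{40345} + \frac{S{\left(11 \left(-9\right),112 \right)}}{36412} = \frac{12022}{40345} + \frac{11 \left(-9\right)}{36412} = 12022 \cdot \frac{1}{40345} - \frac{99}{36412} = \frac{12022}{40345} - \frac{99}{36412} = \frac{433750909}{1469042140}$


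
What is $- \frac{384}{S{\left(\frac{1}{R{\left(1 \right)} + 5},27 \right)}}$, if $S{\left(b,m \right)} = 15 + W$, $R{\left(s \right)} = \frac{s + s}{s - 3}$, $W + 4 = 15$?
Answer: $- \frac{192}{13} \approx -14.769$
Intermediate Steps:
$W = 11$ ($W = -4 + 15 = 11$)
$R{\left(s \right)} = \frac{2 s}{-3 + s}$
$S{\left(b,m \right)} = 26$ ($S{\left(b,m \right)} = 15 + 11 = 26$)
$- \frac{384}{S{\left(\frac{1}{R{\left(1 \right)} + 5},27 \right)}} = - \frac{384}{26} = \left(-384\right) \frac{1}{26} = - \frac{192}{13}$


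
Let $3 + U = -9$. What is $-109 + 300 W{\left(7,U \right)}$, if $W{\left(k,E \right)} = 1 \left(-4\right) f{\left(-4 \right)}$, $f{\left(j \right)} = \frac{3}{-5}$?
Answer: $611$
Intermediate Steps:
$U = -12$ ($U = -3 - 9 = -12$)
$f{\left(j \right)} = - \frac{3}{5}$ ($f{\left(j \right)} = 3 \left(- \frac{1}{5}\right) = - \frac{3}{5}$)
$W{\left(k,E \right)} = \frac{12}{5}$ ($W{\left(k,E \right)} = 1 \left(-4\right) \left(- \frac{3}{5}\right) = \left(-4\right) \left(- \frac{3}{5}\right) = \frac{12}{5}$)
$-109 + 300 W{\left(7,U \right)} = -109 + 300 \cdot \frac{12}{5} = -109 + 720 = 611$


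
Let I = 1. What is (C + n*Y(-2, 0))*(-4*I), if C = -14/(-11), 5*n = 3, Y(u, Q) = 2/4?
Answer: -346/55 ≈ -6.2909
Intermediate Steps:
Y(u, Q) = 1/2 (Y(u, Q) = 2*(1/4) = 1/2)
n = 3/5 (n = (1/5)*3 = 3/5 ≈ 0.60000)
C = 14/11 (C = -14*(-1/11) = 14/11 ≈ 1.2727)
(C + n*Y(-2, 0))*(-4*I) = (14/11 + (3/5)*(1/2))*(-4*1) = (14/11 + 3/10)*(-4) = (173/110)*(-4) = -346/55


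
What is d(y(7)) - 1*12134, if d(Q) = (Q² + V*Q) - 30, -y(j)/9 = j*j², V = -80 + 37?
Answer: 9650146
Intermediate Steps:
V = -43
y(j) = -9*j³ (y(j) = -9*j*j² = -9*j³)
d(Q) = -30 + Q² - 43*Q (d(Q) = (Q² - 43*Q) - 30 = -30 + Q² - 43*Q)
d(y(7)) - 1*12134 = (-30 + (-9*7³)² - (-387)*7³) - 1*12134 = (-30 + (-9*343)² - (-387)*343) - 12134 = (-30 + (-3087)² - 43*(-3087)) - 12134 = (-30 + 9529569 + 132741) - 12134 = 9662280 - 12134 = 9650146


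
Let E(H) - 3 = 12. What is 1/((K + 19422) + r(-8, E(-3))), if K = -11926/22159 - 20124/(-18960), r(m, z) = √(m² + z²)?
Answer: 35011220/680601423143 ≈ 5.1442e-5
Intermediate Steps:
E(H) = 15 (E(H) = 3 + 12 = 15)
K = 18317563/35011220 (K = -11926*1/22159 - 20124*(-1/18960) = -11926/22159 + 1677/1580 = 18317563/35011220 ≈ 0.52319)
1/((K + 19422) + r(-8, E(-3))) = 1/((18317563/35011220 + 19422) + √((-8)² + 15²)) = 1/(680006232403/35011220 + √(64 + 225)) = 1/(680006232403/35011220 + √289) = 1/(680006232403/35011220 + 17) = 1/(680601423143/35011220) = 35011220/680601423143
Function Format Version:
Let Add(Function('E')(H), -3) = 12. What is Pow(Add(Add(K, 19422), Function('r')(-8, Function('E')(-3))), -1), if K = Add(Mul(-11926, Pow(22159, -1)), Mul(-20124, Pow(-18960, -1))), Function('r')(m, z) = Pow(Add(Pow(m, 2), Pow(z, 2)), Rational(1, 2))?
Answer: Rational(35011220, 680601423143) ≈ 5.1442e-5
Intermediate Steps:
Function('E')(H) = 15 (Function('E')(H) = Add(3, 12) = 15)
K = Rational(18317563, 35011220) (K = Add(Mul(-11926, Rational(1, 22159)), Mul(-20124, Rational(-1, 18960))) = Add(Rational(-11926, 22159), Rational(1677, 1580)) = Rational(18317563, 35011220) ≈ 0.52319)
Pow(Add(Add(K, 19422), Function('r')(-8, Function('E')(-3))), -1) = Pow(Add(Add(Rational(18317563, 35011220), 19422), Pow(Add(Pow(-8, 2), Pow(15, 2)), Rational(1, 2))), -1) = Pow(Add(Rational(680006232403, 35011220), Pow(Add(64, 225), Rational(1, 2))), -1) = Pow(Add(Rational(680006232403, 35011220), Pow(289, Rational(1, 2))), -1) = Pow(Add(Rational(680006232403, 35011220), 17), -1) = Pow(Rational(680601423143, 35011220), -1) = Rational(35011220, 680601423143)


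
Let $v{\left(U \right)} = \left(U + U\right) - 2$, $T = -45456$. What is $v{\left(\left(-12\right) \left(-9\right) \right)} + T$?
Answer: $-45242$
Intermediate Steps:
$v{\left(U \right)} = -2 + 2 U$ ($v{\left(U \right)} = 2 U - 2 = -2 + 2 U$)
$v{\left(\left(-12\right) \left(-9\right) \right)} + T = \left(-2 + 2 \left(\left(-12\right) \left(-9\right)\right)\right) - 45456 = \left(-2 + 2 \cdot 108\right) - 45456 = \left(-2 + 216\right) - 45456 = 214 - 45456 = -45242$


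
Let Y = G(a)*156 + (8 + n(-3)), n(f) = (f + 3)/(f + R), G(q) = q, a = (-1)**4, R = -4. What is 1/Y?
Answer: 1/164 ≈ 0.0060976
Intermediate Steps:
a = 1
n(f) = (3 + f)/(-4 + f) (n(f) = (f + 3)/(f - 4) = (3 + f)/(-4 + f))
Y = 164 (Y = 1*156 + (8 + (3 - 3)/(-4 - 3)) = 156 + (8 + 0/(-7)) = 156 + (8 - 1/7*0) = 156 + (8 + 0) = 156 + 8 = 164)
1/Y = 1/164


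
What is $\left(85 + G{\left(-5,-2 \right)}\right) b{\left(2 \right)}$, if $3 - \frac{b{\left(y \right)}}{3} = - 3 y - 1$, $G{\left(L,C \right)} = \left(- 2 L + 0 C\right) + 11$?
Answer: $3180$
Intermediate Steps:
$G{\left(L,C \right)} = 11 - 2 L$ ($G{\left(L,C \right)} = \left(- 2 L + 0\right) + 11 = - 2 L + 11 = 11 - 2 L$)
$b{\left(y \right)} = 12 + 9 y$ ($b{\left(y \right)} = 9 - 3 \left(- 3 y - 1\right) = 9 - 3 \left(-1 - 3 y\right) = 9 + \left(3 + 9 y\right) = 12 + 9 y$)
$\left(85 + G{\left(-5,-2 \right)}\right) b{\left(2 \right)} = \left(85 + \left(11 - -10\right)\right) \left(12 + 9 \cdot 2\right) = \left(85 + \left(11 + 10\right)\right) \left(12 + 18\right) = \left(85 + 21\right) 30 = 106 \cdot 30 = 3180$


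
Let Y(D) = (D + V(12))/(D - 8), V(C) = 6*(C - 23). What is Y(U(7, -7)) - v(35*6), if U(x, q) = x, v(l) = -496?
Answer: 555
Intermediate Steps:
V(C) = -138 + 6*C (V(C) = 6*(-23 + C) = -138 + 6*C)
Y(D) = (-66 + D)/(-8 + D) (Y(D) = (D + (-138 + 6*12))/(D - 8) = (D + (-138 + 72))/(-8 + D) = (D - 66)/(-8 + D) = (-66 + D)/(-8 + D))
Y(U(7, -7)) - v(35*6) = (-66 + 7)/(-8 + 7) - 1*(-496) = -59/(-1) + 496 = -1*(-59) + 496 = 59 + 496 = 555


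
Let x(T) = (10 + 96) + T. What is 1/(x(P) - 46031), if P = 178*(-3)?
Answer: -1/46459 ≈ -2.1524e-5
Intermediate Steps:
P = -534
x(T) = 106 + T
1/(x(P) - 46031) = 1/((106 - 534) - 46031) = 1/(-428 - 46031) = 1/(-46459) = -1/46459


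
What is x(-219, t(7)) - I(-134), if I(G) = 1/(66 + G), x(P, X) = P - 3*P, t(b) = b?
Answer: 29785/68 ≈ 438.01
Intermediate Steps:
x(P, X) = -2*P
x(-219, t(7)) - I(-134) = -2*(-219) - 1/(66 - 134) = 438 - 1/(-68) = 438 - 1*(-1/68) = 438 + 1/68 = 29785/68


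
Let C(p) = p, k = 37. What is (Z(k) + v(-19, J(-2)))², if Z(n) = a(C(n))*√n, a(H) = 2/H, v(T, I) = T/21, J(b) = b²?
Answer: 15121/16317 - 76*√37/777 ≈ 0.33173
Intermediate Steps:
v(T, I) = T/21 (v(T, I) = T*(1/21) = T/21)
Z(n) = 2/√n (Z(n) = (2/n)*√n = 2/√n)
(Z(k) + v(-19, J(-2)))² = (2/√37 + (1/21)*(-19))² = (2*(√37/37) - 19/21)² = (2*√37/37 - 19/21)² = (-19/21 + 2*√37/37)²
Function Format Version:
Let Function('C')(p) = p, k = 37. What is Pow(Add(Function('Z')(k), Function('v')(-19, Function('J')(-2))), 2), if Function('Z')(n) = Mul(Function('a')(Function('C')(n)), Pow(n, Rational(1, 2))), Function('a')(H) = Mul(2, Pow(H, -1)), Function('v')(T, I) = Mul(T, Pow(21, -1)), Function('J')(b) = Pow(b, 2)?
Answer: Add(Rational(15121, 16317), Mul(Rational(-76, 777), Pow(37, Rational(1, 2)))) ≈ 0.33173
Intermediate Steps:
Function('v')(T, I) = Mul(Rational(1, 21), T) (Function('v')(T, I) = Mul(T, Rational(1, 21)) = Mul(Rational(1, 21), T))
Function('Z')(n) = Mul(2, Pow(n, Rational(-1, 2))) (Function('Z')(n) = Mul(Mul(2, Pow(n, -1)), Pow(n, Rational(1, 2))) = Mul(2, Pow(n, Rational(-1, 2))))
Pow(Add(Function('Z')(k), Function('v')(-19, Function('J')(-2))), 2) = Pow(Add(Mul(2, Pow(37, Rational(-1, 2))), Mul(Rational(1, 21), -19)), 2) = Pow(Add(Mul(2, Mul(Rational(1, 37), Pow(37, Rational(1, 2)))), Rational(-19, 21)), 2) = Pow(Add(Mul(Rational(2, 37), Pow(37, Rational(1, 2))), Rational(-19, 21)), 2) = Pow(Add(Rational(-19, 21), Mul(Rational(2, 37), Pow(37, Rational(1, 2)))), 2)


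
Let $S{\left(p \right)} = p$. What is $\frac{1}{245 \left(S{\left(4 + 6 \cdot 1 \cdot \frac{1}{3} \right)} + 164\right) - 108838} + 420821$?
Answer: $\frac{28274121347}{67188} \approx 4.2082 \cdot 10^{5}$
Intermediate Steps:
$\frac{1}{245 \left(S{\left(4 + 6 \cdot 1 \cdot \frac{1}{3} \right)} + 164\right) - 108838} + 420821 = \frac{1}{245 \left(\left(4 + 6 \cdot 1 \cdot \frac{1}{3}\right) + 164\right) - 108838} + 420821 = \frac{1}{245 \left(\left(4 + 6 \cdot \frac{1}{3}\right) + 164\right) - 108838} + 420821 = \frac{1}{245 \left(\left(4 + 2\right) + 164\right) - 108838} + 420821 = \frac{1}{245 \left(6 + 164\right) - 108838} + 420821 = \frac{1}{245 \cdot 170 - 108838} + 420821 = \frac{1}{41650 - 108838} + 420821 = \frac{1}{-67188} + 420821 = - \frac{1}{67188} + 420821 = \frac{28274121347}{67188}$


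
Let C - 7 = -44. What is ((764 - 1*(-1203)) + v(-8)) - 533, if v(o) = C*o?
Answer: 1730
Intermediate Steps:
C = -37 (C = 7 - 44 = -37)
v(o) = -37*o
((764 - 1*(-1203)) + v(-8)) - 533 = ((764 - 1*(-1203)) - 37*(-8)) - 533 = ((764 + 1203) + 296) - 533 = (1967 + 296) - 533 = 2263 - 533 = 1730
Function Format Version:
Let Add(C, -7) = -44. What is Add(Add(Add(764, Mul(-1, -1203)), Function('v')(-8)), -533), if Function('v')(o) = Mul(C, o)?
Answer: 1730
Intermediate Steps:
C = -37 (C = Add(7, -44) = -37)
Function('v')(o) = Mul(-37, o)
Add(Add(Add(764, Mul(-1, -1203)), Function('v')(-8)), -533) = Add(Add(Add(764, Mul(-1, -1203)), Mul(-37, -8)), -533) = Add(Add(Add(764, 1203), 296), -533) = Add(Add(1967, 296), -533) = Add(2263, -533) = 1730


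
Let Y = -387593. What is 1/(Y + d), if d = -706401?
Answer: -1/1093994 ≈ -9.1408e-7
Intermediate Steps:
1/(Y + d) = 1/(-387593 - 706401) = 1/(-1093994) = -1/1093994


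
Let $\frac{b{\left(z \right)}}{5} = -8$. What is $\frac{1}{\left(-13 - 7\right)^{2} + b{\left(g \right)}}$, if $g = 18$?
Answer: $\frac{1}{360} \approx 0.0027778$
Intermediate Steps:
$b{\left(z \right)} = -40$ ($b{\left(z \right)} = 5 \left(-8\right) = -40$)
$\frac{1}{\left(-13 - 7\right)^{2} + b{\left(g \right)}} = \frac{1}{\left(-13 - 7\right)^{2} - 40} = \frac{1}{\left(-20\right)^{2} - 40} = \frac{1}{400 - 40} = \frac{1}{360}$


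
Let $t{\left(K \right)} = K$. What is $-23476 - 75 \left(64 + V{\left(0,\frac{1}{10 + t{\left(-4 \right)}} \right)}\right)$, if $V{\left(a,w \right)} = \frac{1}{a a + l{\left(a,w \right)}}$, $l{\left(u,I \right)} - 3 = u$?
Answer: $-28301$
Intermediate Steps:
$l{\left(u,I \right)} = 3 + u$
$V{\left(a,w \right)} = \frac{1}{3 + a + a^{2}}$ ($V{\left(a,w \right)} = \frac{1}{a a + \left(3 + a\right)} = \frac{1}{a^{2} + \left(3 + a\right)} = \frac{1}{3 + a + a^{2}}$)
$-23476 - 75 \left(64 + V{\left(0,\frac{1}{10 + t{\left(-4 \right)}} \right)}\right) = -23476 - 75 \left(64 + \frac{1}{3 + 0 + 0^{2}}\right) = -23476 - 75 \left(64 + \frac{1}{3 + 0 + 0}\right) = -23476 - 75 \left(64 + \frac{1}{3}\right) = -23476 - 75 \cdot \frac{193}{3} = -23476 - 4825 = -28301$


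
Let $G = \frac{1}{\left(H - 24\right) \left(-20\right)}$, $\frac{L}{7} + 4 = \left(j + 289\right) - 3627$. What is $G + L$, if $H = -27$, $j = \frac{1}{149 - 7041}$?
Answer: $- \frac{20557009651}{878730} \approx -23394.0$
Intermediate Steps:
$j = - \frac{1}{6892}$ ($j = \frac{1}{-6892} = - \frac{1}{6892} \approx -0.0001451$)
$L = - \frac{161231455}{6892}$ ($L = -28 + 7 \left(\left(- \frac{1}{6892} + 289\right) - 3627\right) = -28 + 7 \left(\frac{1991787}{6892} - 3627\right) = -28 + 7 \left(- \frac{23005497}{6892}\right) = -28 - \frac{161038479}{6892} = - \frac{161231455}{6892} \approx -23394.0$)
$G = \frac{1}{1020}$ ($G = \frac{1}{\left(-27 - 24\right) \left(-20\right)} = \frac{1}{\left(-51\right) \left(-20\right)} = \frac{1}{1020} \approx 0.00098039$)
$G + L = \frac{1}{1020} - \frac{161231455}{6892} = - \frac{20557009651}{878730}$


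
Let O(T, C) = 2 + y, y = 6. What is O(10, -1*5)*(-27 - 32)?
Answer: -472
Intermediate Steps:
O(T, C) = 8 (O(T, C) = 2 + 6 = 8)
O(10, -1*5)*(-27 - 32) = 8*(-27 - 32) = 8*(-59) = -472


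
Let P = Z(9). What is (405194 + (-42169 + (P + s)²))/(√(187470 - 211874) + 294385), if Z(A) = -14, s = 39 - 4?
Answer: 106998938410/86662552629 - 726932*I*√6101/86662552629 ≈ 1.2347 - 0.00065518*I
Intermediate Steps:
s = 35
P = -14
(405194 + (-42169 + (P + s)²))/(√(187470 - 211874) + 294385) = (405194 + (-42169 + (-14 + 35)²))/(√(187470 - 211874) + 294385) = (405194 + (-42169 + 21²))/(√(-24404) + 294385) = (405194 + (-42169 + 441))/(2*I*√6101 + 294385) = (405194 - 41728)/(294385 + 2*I*√6101) = 363466/(294385 + 2*I*√6101)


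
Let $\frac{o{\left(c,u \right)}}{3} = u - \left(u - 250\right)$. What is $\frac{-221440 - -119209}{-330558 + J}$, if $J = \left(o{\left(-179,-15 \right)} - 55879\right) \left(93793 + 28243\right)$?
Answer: $\frac{102231}{6728053202} \approx 1.5195 \cdot 10^{-5}$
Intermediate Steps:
$o{\left(c,u \right)} = 750$ ($o{\left(c,u \right)} = 3 \left(u - \left(u - 250\right)\right) = 3 \left(u - \left(-250 + u\right)\right) = 3 \cdot 250 = 750$)
$J = -6727722644$ ($J = \left(750 - 55879\right) \left(93793 + 28243\right) = \left(-55129\right) 122036 = -6727722644$)
$\frac{-221440 - -119209}{-330558 + J} = \frac{-221440 - -119209}{-330558 - 6727722644} = \frac{-221440 + \left(-81938 + 201147\right)}{-6728053202} = \left(-221440 + 119209\right) \left(- \frac{1}{6728053202}\right) = \left(-102231\right) \left(- \frac{1}{6728053202}\right) = \frac{102231}{6728053202}$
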